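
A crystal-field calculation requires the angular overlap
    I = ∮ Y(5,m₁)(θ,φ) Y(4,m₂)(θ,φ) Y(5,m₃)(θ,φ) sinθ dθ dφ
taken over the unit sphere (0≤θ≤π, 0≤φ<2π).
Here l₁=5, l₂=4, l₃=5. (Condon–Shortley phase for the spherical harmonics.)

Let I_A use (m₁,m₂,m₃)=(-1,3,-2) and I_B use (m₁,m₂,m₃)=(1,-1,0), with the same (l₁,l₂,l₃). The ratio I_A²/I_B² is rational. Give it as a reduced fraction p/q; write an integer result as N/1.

Shared (l₁,l₂,l₃)=(5,4,5): N and (l;000)² cancel in I_A²/I_B².
A: Δ = 4!·6!·4!/15! = 1/3153150; Racah Σ t=3..4: t=3:−1/5184 t=4:+1/6912 = -1/20736; ⇒ 3j(5 4 5; -1 3 -2)² = 5/2574, sgn +1
B: Δ = 4!·6!·4!/15! = 1/3153150; Racah Σ t=0..3: t=0:+1/6912 t=1:−1/864 t=2:+1/1152 t=3:−1/17280 = -7/34560; ⇒ 3j(5 4 5; 1 -1 0)² = 1/429, sgn +1
I_A²/I_B² = (5/2574)/(1/429) = 5/6

5/6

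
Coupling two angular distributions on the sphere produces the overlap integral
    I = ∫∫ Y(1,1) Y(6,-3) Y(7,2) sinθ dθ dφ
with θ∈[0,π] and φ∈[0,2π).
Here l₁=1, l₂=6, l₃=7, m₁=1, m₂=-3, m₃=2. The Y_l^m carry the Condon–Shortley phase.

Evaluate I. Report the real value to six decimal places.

0.110647

m-sum 0 ✓  L=14 even ✓  5≤7≤7 ✓
Π(2lᵢ+1) = 3×13×15 = 585
triangle coeff Δ(1,6,7) = 1/1365
Σ_t [0,0]: t=0:+1/518400 = 1/518400
(3j)²=7/195 [(1 6 7; 0 0 0)], sign=-1
Σ_t [0,0]: t=0:+1/4354560 = 1/4354560
(3j)²=2/273 [(1 6 7; 1 -3 2)], sign=-1
⇒ 4πI² = 2/13
I = (+1)√(2/13/(4π)) = 0.11064668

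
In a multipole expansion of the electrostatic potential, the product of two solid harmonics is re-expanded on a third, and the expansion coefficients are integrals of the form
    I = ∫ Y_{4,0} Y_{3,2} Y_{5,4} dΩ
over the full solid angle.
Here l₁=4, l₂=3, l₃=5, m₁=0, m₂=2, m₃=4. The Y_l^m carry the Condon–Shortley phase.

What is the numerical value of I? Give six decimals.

Σmᵢ = 6 ≠ 0, so the φ-integral vanishes; I = 0

0.000000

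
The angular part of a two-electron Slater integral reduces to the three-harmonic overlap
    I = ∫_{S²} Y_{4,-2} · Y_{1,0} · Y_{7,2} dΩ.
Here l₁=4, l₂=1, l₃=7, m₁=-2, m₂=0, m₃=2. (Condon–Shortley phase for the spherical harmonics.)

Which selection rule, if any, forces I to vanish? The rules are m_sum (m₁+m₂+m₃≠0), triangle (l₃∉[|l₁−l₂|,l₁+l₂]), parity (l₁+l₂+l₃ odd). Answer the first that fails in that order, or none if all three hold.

triangle

azimuthal sum: -2 + 0 + 2 = 0  ✓
3 ≤ 7 ≤ 5 (triangle on l)  ✗
L = 4 + 1 + 7 = 12 (even)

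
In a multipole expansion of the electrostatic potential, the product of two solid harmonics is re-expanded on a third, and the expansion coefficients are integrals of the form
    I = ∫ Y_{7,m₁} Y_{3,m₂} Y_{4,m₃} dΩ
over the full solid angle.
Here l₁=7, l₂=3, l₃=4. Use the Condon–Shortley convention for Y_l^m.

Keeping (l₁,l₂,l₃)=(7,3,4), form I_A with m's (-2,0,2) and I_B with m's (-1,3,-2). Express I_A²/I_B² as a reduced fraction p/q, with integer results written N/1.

l's match ⇒ only the (l;m) 3-j factors differ between A and B.
A: triangle coeff Δ(7,3,4) = 1/45045; Σ_t [3,3]: t=3:−1/51840 = -1/51840; (3j)²=8/429 [(7 3 4; -2 0 2)], sign=-1
B: triangle coeff Δ(7,3,4) = 1/45045; Σ_t [6,6]: t=6:+1/1036800 = 1/1036800; (3j)²=4/6435 [(7 3 4; -1 3 -2)], sign=+1
I_A²/I_B² = (8/429)/(4/6435) = 30/1

30/1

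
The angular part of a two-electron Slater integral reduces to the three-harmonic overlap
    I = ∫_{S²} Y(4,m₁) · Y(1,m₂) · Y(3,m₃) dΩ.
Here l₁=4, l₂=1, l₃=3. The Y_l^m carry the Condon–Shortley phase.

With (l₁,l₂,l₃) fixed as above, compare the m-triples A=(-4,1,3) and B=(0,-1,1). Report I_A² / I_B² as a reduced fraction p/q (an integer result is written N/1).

14/3

l's match ⇒ only the (l;m) 3-j factors differ between A and B.
A: triangle coeff Δ(4,1,3) = 1/252; Σ_t [2,2]: t=2:+1/1440 = 1/1440; (3j)²=1/9 [(4 1 3; -4 1 3)], sign=+1
B: triangle coeff Δ(4,1,3) = 1/252; Σ_t [0,0]: t=0:+1/96 = 1/96; (3j)²=1/42 [(4 1 3; 0 -1 1)], sign=+1
I_A²/I_B² = (1/9)/(1/42) = 14/3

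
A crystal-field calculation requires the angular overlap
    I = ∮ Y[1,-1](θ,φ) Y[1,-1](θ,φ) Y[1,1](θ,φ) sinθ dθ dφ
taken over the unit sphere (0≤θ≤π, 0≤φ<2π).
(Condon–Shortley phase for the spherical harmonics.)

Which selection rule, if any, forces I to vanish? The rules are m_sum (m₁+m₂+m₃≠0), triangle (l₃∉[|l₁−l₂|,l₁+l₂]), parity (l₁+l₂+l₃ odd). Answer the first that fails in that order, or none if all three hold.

m_sum

azimuthal sum: -1 − 1 + 1 = -1  ✗
0 ≤ 1 ≤ 2 (triangle on l)
L = 1 + 1 + 1 = 3 (odd)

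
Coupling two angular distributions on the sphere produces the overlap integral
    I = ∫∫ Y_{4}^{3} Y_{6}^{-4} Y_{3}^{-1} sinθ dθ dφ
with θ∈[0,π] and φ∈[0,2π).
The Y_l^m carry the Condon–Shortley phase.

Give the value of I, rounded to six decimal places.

Σmᵢ = -2 ≠ 0, so the φ-integral vanishes; I = 0

0.000000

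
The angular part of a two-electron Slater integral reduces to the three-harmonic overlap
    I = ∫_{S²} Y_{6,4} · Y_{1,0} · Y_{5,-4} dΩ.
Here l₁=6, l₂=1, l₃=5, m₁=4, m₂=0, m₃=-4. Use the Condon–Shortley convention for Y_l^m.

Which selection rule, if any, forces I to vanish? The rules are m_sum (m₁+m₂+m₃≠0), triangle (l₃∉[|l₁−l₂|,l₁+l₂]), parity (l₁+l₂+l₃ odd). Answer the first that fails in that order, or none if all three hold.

azimuthal sum: 4 + 0 − 4 = 0  ✓
5 ≤ 5 ≤ 7 (triangle on l)  ✓
L = 6 + 1 + 5 = 12 (even)  ✓

none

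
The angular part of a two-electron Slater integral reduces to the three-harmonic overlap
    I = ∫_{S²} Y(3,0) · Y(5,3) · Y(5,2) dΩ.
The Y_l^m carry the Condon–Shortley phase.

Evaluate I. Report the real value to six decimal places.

m-sum = 0 + 3 + 2 = 5 ≠ 0 ⇒ I = 0

0.000000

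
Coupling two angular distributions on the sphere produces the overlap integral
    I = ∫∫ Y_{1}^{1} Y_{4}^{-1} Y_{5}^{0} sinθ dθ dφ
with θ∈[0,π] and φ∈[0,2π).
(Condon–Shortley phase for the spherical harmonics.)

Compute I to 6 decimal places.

Checks pass: Σm=0; 10 even; l₃=5∈[3,5].
(2·1+1)(2·4+1)(2·5+1) = 297
Δ: 0! 2! 8! / 11! → 1/495
sum: t=0:+1/576 = 1/576
3j²(1 4 5; 0 0 0) = Δ·Π!·Σ² = 5/99  (sign -1)
sum: t=0:+1/1440 = 1/1440
3j²(1 4 5; 1 -1 0) = Δ·Π!·Σ² = 2/99  (sign -1)
combine: 4πI² = 297·5/99·2/99 = 10/33
take √, sign +1: I = 0.15528807

0.155288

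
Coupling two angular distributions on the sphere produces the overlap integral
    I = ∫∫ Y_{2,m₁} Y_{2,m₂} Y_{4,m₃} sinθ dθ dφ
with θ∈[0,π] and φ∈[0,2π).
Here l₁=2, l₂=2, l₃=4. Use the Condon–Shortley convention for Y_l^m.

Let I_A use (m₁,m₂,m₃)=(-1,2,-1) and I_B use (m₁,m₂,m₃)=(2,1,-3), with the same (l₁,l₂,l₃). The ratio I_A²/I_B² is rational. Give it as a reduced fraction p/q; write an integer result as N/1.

l's match ⇒ only the (l;m) 3-j factors differ between A and B.
A: triangle coeff Δ(2,2,4) = 1/630; Σ_t [0,0]: t=0:+1/144 = 1/144; (3j)²=1/126 [(2 2 4; -1 2 -1)], sign=-1
B: triangle coeff Δ(2,2,4) = 1/630; Σ_t [0,0]: t=0:+1/144 = 1/144; (3j)²=1/18 [(2 2 4; 2 1 -3)], sign=-1
I_A²/I_B² = (1/126)/(1/18) = 1/7

1/7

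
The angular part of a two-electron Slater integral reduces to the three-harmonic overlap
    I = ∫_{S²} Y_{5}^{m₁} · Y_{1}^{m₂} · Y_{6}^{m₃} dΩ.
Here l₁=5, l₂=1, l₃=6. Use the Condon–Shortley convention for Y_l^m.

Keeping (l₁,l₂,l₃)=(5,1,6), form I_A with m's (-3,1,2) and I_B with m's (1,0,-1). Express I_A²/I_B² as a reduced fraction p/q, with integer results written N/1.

6/35

Same 5,1,6: normalisation and zero-m 3j drop out of the ratio.
A: Δ: 0! 10! 2! / 13! → 1/858; sum: t=0:+1/161280 = 1/161280; 3j²(5 1 6; -3 1 2) = Δ·Π!·Σ² = 1/143  (sign +1)
B: Δ: 0! 10! 2! / 13! → 1/858; sum: t=0:+1/17280 = 1/17280; 3j²(5 1 6; 1 0 -1) = Δ·Π!·Σ² = 35/858  (sign -1)
I_A²/I_B² = (1/143)/(35/858) = 6/35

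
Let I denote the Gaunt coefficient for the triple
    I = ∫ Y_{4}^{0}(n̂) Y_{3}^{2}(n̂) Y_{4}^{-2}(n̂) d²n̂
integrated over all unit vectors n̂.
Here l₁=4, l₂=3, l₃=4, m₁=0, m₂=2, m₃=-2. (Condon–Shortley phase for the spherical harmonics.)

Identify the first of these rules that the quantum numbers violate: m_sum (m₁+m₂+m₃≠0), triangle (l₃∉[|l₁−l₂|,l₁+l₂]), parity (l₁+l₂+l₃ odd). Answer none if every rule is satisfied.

m₁+m₂+m₃ = 0 + 2 − 2 = 0  ✓
triangle: |4−3|=1 ≤ l₃=4 ≤ 4+3=7  ✓
parity: l₁+l₂+l₃ = 11 is odd  ✗

parity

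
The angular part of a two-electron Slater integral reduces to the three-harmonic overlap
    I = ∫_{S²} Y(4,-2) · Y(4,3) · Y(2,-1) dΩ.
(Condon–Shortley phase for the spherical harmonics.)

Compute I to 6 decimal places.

-0.187702

Checks pass: Σm=0; 10 even; l₃=2∈[0,8].
(2·4+1)(2·4+1)(2·2+1) = 405
Δ: 6! 2! 2! / 11! → 1/13860
sum: t=2:+1/192 t=3:−1/36 t=4:+1/192 = -5/288
3j²(4 4 2; 0 0 0) = Δ·Π!·Σ² = 20/693  (sign -1)
sum: t=5:−1/240 t=6:+1/1440 = -1/288
3j²(4 4 2; -2 3 -1) = Δ·Π!·Σ² = 5/132  (sign +1)
combine: 4πI² = 405·20/693·5/132 = 375/847
take √, sign -1: I = -0.18770204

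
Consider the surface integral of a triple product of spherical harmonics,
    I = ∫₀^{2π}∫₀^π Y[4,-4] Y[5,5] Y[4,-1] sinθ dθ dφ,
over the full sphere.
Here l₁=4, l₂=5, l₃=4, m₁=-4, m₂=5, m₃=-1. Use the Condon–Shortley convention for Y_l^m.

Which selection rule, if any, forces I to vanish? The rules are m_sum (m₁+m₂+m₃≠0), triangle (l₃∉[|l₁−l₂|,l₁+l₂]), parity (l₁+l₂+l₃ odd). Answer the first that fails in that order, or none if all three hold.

parity

azimuthal sum: -4 + 5 − 1 = 0  ✓
1 ≤ 4 ≤ 9 (triangle on l)  ✓
L = 4 + 5 + 4 = 13 (odd)  ✗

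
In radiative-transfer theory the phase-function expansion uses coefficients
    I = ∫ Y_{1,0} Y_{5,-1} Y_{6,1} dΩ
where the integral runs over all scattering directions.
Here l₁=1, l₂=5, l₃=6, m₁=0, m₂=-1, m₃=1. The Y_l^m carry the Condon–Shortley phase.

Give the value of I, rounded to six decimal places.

m-sum 0 ✓  L=12 even ✓  4≤6≤6 ✓
Π(2lᵢ+1) = 3×11×13 = 429
triangle coeff Δ(1,5,6) = 1/858
Σ_t [0,0]: t=0:+1/14400 = 1/14400
(3j)²=6/143 [(1 5 6; 0 0 0)], sign=+1
Σ_t [0,0]: t=0:+1/17280 = 1/17280
(3j)²=35/858 [(1 5 6; 0 -1 1)], sign=-1
⇒ 4πI² = 105/143
I = (-1)√(105/143/(4π)) = -0.24172507

-0.241725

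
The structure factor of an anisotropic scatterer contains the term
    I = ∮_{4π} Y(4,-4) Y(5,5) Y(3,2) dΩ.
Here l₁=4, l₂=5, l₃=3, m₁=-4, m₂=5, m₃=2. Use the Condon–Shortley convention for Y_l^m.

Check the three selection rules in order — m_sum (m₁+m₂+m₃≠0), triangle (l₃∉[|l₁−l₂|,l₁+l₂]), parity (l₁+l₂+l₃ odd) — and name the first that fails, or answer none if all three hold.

m_sum

Σmᵢ = 3  ✗
l₃∈[|l₁−l₂|,l₁+l₂]=[1,9], have l₃=3
Σlᵢ = 12 ⇒ even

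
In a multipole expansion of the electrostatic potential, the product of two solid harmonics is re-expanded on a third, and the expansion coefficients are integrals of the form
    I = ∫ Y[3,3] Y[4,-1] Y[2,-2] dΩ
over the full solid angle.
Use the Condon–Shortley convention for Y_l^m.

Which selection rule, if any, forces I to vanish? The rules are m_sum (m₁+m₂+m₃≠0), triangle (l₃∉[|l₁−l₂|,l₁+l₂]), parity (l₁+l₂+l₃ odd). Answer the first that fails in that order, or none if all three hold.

Σmᵢ = 0  ✓
l₃∈[|l₁−l₂|,l₁+l₂]=[1,7], have l₃=2  ✓
Σlᵢ = 9 ⇒ odd  ✗

parity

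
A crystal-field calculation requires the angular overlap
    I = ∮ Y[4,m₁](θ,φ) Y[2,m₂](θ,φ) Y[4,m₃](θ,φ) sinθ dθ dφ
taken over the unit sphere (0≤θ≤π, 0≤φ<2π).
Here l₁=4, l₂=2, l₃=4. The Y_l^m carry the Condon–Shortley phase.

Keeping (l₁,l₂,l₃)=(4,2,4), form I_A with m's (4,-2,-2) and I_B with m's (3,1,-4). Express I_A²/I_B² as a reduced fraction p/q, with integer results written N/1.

Same 4,2,4: normalisation and zero-m 3j drop out of the ratio.
A: Δ: 2! 6! 2! / 11! → 1/13860; sum: t=0:+1/2880 = 1/2880; 3j²(4 2 4; 4 -2 -2) = Δ·Π!·Σ² = 2/165  (sign +1)
B: Δ: 2! 6! 2! / 11! → 1/13860; sum: t=1:−1/1440 = -1/1440; 3j²(4 2 4; 3 1 -4) = Δ·Π!·Σ² = 7/165  (sign -1)
I_A²/I_B² = (2/165)/(7/165) = 2/7

2/7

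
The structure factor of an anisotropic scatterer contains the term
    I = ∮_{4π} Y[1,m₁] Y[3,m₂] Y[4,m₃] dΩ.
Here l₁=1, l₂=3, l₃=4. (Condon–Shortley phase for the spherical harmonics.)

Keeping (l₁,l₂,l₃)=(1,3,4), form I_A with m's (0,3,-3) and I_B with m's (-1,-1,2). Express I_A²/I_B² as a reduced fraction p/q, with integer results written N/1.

Shared (l₁,l₂,l₃)=(1,3,4): N and (l;000)² cancel in I_A²/I_B².
A: Δ = 0!·2!·6!/9! = 1/252; Racah Σ t=0..0: t=0:+1/720 = 1/720; ⇒ 3j(1 3 4; 0 3 -3)² = 1/36, sgn -1
B: Δ = 0!·2!·6!/9! = 1/252; Racah Σ t=0..0: t=0:+1/96 = 1/96; ⇒ 3j(1 3 4; -1 -1 2)² = 5/84, sgn +1
I_A²/I_B² = (1/36)/(5/84) = 7/15

7/15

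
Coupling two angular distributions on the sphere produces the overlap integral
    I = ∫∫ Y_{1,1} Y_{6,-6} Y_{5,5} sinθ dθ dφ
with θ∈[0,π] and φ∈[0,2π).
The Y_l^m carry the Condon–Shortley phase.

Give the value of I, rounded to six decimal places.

Rules hold: Σm=0, L=12 even, 5≤5≤7.
N = 3·13·11 = 429
Δ = 2!·0!·10!/13! = 1/858
Racah Σ t=1..1: t=1:−1/14400 = -1/14400
⇒ 3j(1 6 5; 0 0 0)² = 6/143, sgn +1
Racah Σ t=0..0: t=0:+1/7257600 = 1/7257600
⇒ 3j(1 6 5; 1 -6 5)² = 1/13, sgn +1
4πI² = N·(3j₀)²·(3jₘ)² = 18/13
I = +1·√(1.38462/4π) = 0.33194004

0.331940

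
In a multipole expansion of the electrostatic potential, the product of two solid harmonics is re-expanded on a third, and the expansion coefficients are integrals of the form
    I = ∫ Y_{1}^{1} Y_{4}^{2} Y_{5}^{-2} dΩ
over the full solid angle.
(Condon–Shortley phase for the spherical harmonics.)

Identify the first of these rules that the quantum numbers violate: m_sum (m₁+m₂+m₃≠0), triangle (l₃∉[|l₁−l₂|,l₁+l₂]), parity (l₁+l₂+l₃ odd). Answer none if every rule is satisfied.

m_sum

azimuthal sum: 1 + 2 − 2 = 1  ✗
3 ≤ 5 ≤ 5 (triangle on l)
L = 1 + 4 + 5 = 10 (even)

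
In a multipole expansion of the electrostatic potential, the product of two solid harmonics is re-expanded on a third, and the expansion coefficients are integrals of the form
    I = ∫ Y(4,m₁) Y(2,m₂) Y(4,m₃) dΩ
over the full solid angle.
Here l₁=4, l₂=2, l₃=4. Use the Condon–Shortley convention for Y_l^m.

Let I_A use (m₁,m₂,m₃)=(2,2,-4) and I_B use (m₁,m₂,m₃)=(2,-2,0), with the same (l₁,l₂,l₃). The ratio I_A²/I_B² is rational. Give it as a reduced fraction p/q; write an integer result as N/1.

14/45

l's match ⇒ only the (l;m) 3-j factors differ between A and B.
A: triangle coeff Δ(4,2,4) = 1/13860; Σ_t [2,2]: t=2:+1/2880 = 1/2880; (3j)²=2/165 [(4 2 4; 2 2 -4)], sign=+1
B: triangle coeff Δ(4,2,4) = 1/13860; Σ_t [0,0]: t=0:+1/192 = 1/192; (3j)²=3/77 [(4 2 4; 2 -2 0)], sign=+1
I_A²/I_B² = (2/165)/(3/77) = 14/45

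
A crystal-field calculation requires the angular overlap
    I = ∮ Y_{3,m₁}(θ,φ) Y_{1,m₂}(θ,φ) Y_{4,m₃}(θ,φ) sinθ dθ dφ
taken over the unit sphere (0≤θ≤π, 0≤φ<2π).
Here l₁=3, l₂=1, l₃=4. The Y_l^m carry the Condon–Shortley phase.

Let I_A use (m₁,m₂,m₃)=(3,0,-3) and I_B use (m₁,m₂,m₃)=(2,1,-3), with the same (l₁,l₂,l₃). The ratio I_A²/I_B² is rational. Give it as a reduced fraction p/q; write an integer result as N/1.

1/3

l's match ⇒ only the (l;m) 3-j factors differ between A and B.
A: triangle coeff Δ(3,1,4) = 1/252; Σ_t [0,0]: t=0:+1/720 = 1/720; (3j)²=1/36 [(3 1 4; 3 0 -3)], sign=-1
B: triangle coeff Δ(3,1,4) = 1/252; Σ_t [0,0]: t=0:+1/240 = 1/240; (3j)²=1/12 [(3 1 4; 2 1 -3)], sign=-1
I_A²/I_B² = (1/36)/(1/12) = 1/3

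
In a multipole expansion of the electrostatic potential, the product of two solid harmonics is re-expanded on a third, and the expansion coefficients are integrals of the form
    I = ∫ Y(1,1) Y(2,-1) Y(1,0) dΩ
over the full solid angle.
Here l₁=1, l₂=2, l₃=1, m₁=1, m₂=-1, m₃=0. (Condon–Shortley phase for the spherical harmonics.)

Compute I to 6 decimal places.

Rules hold: Σm=0, L=4 even, 1≤1≤3.
N = 3·5·3 = 45
Δ = 2!·0!·2!/5! = 1/30
Racah Σ t=1..1: t=1:−1/1 = -1/1
⇒ 3j(1 2 1; 0 0 0)² = 2/15, sgn +1
Racah Σ t=0..0: t=0:+1/2 = 1/2
⇒ 3j(1 2 1; 1 -1 0)² = 1/10, sgn -1
4πI² = N·(3j₀)²·(3jₘ)² = 3/5
I = -1·√(0.6/4π) = -0.21850969

-0.218510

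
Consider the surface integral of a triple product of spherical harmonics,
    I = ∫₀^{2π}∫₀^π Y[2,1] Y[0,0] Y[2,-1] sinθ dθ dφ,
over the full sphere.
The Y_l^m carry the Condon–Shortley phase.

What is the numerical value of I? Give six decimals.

m-sum 0 ✓  L=4 even ✓  2≤2≤2 ✓
Π(2lᵢ+1) = 5×1×5 = 25
triangle coeff Δ(2,0,2) = 1/5
Σ_t [0,0]: t=0:+1/4 = 1/4
(3j)²=1/5 [(2 0 2; 0 0 0)], sign=+1
Σ_t [0,0]: t=0:+1/6 = 1/6
(3j)²=1/5 [(2 0 2; 1 0 -1)], sign=-1
⇒ 4πI² = 1/1
I = (-1)√(1/1/(4π)) = -0.28209479

-0.282095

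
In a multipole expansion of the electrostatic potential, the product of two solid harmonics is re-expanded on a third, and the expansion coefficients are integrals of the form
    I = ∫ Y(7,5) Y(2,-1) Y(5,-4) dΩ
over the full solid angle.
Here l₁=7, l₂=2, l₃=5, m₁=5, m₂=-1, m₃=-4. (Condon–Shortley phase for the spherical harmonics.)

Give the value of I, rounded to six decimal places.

m-sum 0 ✓  L=14 even ✓  5≤5≤9 ✓
Π(2lᵢ+1) = 15×5×11 = 825
triangle coeff Δ(7,2,5) = 1/15015
Σ_t [2,2]: t=2:+1/57600 = 1/57600
(3j)²=21/715 [(7 2 5; 0 0 0)], sign=-1
Σ_t [1,1]: t=1:−1/2177280 = -1/2177280
(3j)²=8/273 [(7 2 5; 5 -1 -4)], sign=+1
⇒ 4πI² = 120/169
I = (-1)√(120/169/(4π)) = -0.23770720

-0.237707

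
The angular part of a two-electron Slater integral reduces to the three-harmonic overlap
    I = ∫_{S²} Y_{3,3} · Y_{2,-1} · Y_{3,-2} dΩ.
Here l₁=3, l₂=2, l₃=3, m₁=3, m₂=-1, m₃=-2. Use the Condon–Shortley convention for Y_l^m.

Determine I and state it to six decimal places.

m-sum 0 ✓  L=8 even ✓  1≤3≤5 ✓
Π(2lᵢ+1) = 7×5×7 = 245
triangle coeff Δ(3,2,3) = 1/3780
Σ_t [0,2]: t=0:+1/24 t=1:−1/4 t=2:+1/24 = -1/6
(3j)²=4/105 [(3 2 3; 0 0 0)], sign=+1
Σ_t [0,0]: t=0:+1/48 = 1/48
(3j)²=5/84 [(3 2 3; 3 -1 -2)], sign=-1
⇒ 4πI² = 5/9
I = (-1)√(5/9/(4π)) = -0.21026104

-0.210261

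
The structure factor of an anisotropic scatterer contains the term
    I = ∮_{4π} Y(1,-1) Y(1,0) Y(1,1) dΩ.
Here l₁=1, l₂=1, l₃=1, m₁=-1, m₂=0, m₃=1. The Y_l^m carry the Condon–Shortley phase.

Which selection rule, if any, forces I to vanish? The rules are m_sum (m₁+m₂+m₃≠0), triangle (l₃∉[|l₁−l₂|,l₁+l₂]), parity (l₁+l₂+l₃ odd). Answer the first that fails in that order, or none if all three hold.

Σmᵢ = 0  ✓
l₃∈[|l₁−l₂|,l₁+l₂]=[0,2], have l₃=1  ✓
Σlᵢ = 3 ⇒ odd  ✗

parity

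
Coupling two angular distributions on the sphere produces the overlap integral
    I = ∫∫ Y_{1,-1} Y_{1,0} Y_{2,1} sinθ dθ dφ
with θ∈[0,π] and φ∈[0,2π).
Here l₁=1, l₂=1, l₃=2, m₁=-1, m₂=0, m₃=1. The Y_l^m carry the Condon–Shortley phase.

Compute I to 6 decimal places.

-0.218510

Checks pass: Σm=0; 4 even; l₃=2∈[0,2].
(2·1+1)(2·1+1)(2·2+1) = 45
Δ: 0! 2! 2! / 5! → 1/30
sum: t=0:+1/1 = 1/1
3j²(1 1 2; 0 0 0) = Δ·Π!·Σ² = 2/15  (sign +1)
sum: t=0:+1/2 = 1/2
3j²(1 1 2; -1 0 1) = Δ·Π!·Σ² = 1/10  (sign -1)
combine: 4πI² = 45·2/15·1/10 = 3/5
take √, sign -1: I = -0.21850969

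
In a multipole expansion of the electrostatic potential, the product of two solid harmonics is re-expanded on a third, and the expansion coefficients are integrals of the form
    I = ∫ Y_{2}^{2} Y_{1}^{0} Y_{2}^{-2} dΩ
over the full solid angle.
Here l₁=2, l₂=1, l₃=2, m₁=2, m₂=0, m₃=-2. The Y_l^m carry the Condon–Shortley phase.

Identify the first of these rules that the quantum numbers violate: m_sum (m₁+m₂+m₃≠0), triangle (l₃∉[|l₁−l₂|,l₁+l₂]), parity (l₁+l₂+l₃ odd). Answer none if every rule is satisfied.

azimuthal sum: 2 + 0 − 2 = 0  ✓
1 ≤ 2 ≤ 3 (triangle on l)  ✓
L = 2 + 1 + 2 = 5 (odd)  ✗

parity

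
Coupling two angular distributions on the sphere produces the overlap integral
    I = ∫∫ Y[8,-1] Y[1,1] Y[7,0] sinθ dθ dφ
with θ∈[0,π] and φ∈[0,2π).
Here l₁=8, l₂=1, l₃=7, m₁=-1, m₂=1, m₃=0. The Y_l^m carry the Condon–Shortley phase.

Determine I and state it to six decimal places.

Checks pass: Σm=0; 16 even; l₃=7∈[7,9].
(2·8+1)(2·1+1)(2·7+1) = 765
Δ: 2! 14! 0! / 17! → 1/2040
sum: t=1:−1/25401600 = -1/25401600
3j²(8 1 7; 0 0 0) = Δ·Π!·Σ² = 8/255  (sign +1)
sum: t=2:+1/50803200 = 1/50803200
3j²(8 1 7; -1 1 0) = Δ·Π!·Σ² = 3/170  (sign -1)
combine: 4πI² = 765·8/255·3/170 = 36/85
take √, sign -1: I = -0.18358486

-0.183585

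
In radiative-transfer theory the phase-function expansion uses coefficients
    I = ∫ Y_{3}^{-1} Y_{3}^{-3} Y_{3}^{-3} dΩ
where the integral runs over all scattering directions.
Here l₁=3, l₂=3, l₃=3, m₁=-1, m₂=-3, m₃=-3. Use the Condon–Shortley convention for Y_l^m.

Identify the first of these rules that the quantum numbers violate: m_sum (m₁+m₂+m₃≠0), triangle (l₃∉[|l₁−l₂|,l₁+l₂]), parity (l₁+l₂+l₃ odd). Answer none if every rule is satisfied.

m_sum

azimuthal sum: -1 − 3 − 3 = -7  ✗
0 ≤ 3 ≤ 6 (triangle on l)
L = 3 + 3 + 3 = 9 (odd)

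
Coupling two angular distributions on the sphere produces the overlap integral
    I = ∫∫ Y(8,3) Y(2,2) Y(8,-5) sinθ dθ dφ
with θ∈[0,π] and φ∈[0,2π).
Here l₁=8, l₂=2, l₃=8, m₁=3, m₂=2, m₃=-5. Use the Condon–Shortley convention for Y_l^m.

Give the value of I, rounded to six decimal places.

0.151411

m-sum 0 ✓  L=18 even ✓  6≤8≤10 ✓
Π(2lᵢ+1) = 17×5×17 = 1445
triangle coeff Δ(8,2,8) = 1/348840
Σ_t [0,2]: t=0:+1/116121600 t=1:−1/25401600 t=2:+1/116121600 = -1/45158400
(3j)²=24/1615 [(8 2 8; 0 0 0)], sign=-1
Σ_t [2,2]: t=2:+1/958003200 = 1/958003200
(3j)²=13/969 [(8 2 8; 3 2 -5)], sign=-1
⇒ 4πI² = 104/361
I = (+1)√(104/361/(4π)) = 0.15141125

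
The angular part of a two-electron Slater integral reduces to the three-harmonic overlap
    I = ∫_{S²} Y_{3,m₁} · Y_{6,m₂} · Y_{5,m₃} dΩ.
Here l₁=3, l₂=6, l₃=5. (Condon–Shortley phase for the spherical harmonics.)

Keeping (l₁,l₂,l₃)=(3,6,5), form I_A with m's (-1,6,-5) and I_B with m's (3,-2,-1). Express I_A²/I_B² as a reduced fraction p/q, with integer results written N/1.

l's match ⇒ only the (l;m) 3-j factors differ between A and B.
A: triangle coeff Δ(3,6,5) = 1/675675; Σ_t [4,4]: t=4:+1/1935360 = 1/1935360; (3j)²=3/91 [(3 6 5; -1 6 -5)], sign=+1
B: triangle coeff Δ(3,6,5) = 1/675675; Σ_t [0,0]: t=0:+1/27648 = 1/27648; (3j)²=10/429 [(3 6 5; 3 -2 -1)], sign=+1
I_A²/I_B² = (3/91)/(10/429) = 99/70

99/70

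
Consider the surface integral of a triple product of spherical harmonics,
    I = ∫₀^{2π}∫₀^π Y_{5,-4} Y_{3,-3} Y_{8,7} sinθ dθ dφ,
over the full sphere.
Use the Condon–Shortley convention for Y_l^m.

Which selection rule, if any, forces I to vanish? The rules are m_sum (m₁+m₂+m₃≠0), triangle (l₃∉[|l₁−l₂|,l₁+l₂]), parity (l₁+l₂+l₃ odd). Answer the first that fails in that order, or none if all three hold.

m₁+m₂+m₃ = -4 − 3 + 7 = 0  ✓
triangle: |5−3|=2 ≤ l₃=8 ≤ 5+3=8  ✓
parity: l₁+l₂+l₃ = 16 is even  ✓

none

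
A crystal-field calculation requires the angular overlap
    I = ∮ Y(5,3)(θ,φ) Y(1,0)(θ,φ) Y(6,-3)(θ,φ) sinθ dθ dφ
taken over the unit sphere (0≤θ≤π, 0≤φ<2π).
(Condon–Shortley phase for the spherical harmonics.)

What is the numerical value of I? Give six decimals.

-0.212310

Checks pass: Σm=0; 12 even; l₃=6∈[4,6].
(2·5+1)(2·1+1)(2·6+1) = 429
Δ: 0! 10! 2! / 13! → 1/858
sum: t=0:+1/14400 = 1/14400
3j²(5 1 6; 0 0 0) = Δ·Π!·Σ² = 6/143  (sign +1)
sum: t=0:+1/80640 = 1/80640
3j²(5 1 6; 3 0 -3) = Δ·Π!·Σ² = 9/286  (sign -1)
combine: 4πI² = 429·6/143·9/286 = 81/143
take √, sign -1: I = -0.21230956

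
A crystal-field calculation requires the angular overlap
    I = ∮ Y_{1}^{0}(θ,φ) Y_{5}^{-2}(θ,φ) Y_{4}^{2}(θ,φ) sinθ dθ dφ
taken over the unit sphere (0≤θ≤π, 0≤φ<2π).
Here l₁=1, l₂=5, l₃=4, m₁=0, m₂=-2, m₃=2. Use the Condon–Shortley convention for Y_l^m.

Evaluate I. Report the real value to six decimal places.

0.225034

Rules hold: Σm=0, L=10 even, 4≤4≤6.
N = 3·11·9 = 297
Δ = 2!·0!·8!/11! = 1/495
Racah Σ t=1..1: t=1:−1/576 = -1/576
⇒ 3j(1 5 4; 0 0 0)² = 5/99, sgn -1
Racah Σ t=1..1: t=1:−1/1440 = -1/1440
⇒ 3j(1 5 4; 0 -2 2)² = 7/165, sgn -1
4πI² = N·(3j₀)²·(3jₘ)² = 7/11
I = +1·√(0.636364/4π) = 0.22503380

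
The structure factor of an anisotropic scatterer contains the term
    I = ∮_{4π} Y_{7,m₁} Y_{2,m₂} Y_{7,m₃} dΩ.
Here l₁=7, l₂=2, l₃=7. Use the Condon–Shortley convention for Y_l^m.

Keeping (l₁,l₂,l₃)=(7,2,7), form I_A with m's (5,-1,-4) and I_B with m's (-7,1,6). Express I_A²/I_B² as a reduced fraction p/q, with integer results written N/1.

1458/1183

Same 7,2,7: normalisation and zero-m 3j drop out of the ratio.
A: Δ: 2! 12! 2! / 17! → 1/185640; sum: t=0:+1/14515200 t=1:−1/79833600 = 1/17740800; 3j²(7 2 7; 5 -1 -4) = Δ·Π!·Σ² = 729/30940  (sign -1)
B: Δ: 2! 12! 2! / 17! → 1/185640; sum: t=2:+1/958003200 = 1/958003200; 3j²(7 2 7; -7 1 6) = Δ·Π!·Σ² = 13/680  (sign -1)
I_A²/I_B² = (729/30940)/(13/680) = 1458/1183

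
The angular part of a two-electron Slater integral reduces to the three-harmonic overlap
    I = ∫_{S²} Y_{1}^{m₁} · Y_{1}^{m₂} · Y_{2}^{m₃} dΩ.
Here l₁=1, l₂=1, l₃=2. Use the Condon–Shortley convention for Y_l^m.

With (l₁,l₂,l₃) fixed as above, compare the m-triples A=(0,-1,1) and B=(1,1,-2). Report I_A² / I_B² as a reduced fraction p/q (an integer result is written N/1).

1/2

Same 1,1,2: normalisation and zero-m 3j drop out of the ratio.
A: Δ: 0! 2! 2! / 5! → 1/30; sum: t=0:+1/2 = 1/2; 3j²(1 1 2; 0 -1 1) = Δ·Π!·Σ² = 1/10  (sign -1)
B: Δ: 0! 2! 2! / 5! → 1/30; sum: t=0:+1/4 = 1/4; 3j²(1 1 2; 1 1 -2) = Δ·Π!·Σ² = 1/5  (sign +1)
I_A²/I_B² = (1/10)/(1/5) = 1/2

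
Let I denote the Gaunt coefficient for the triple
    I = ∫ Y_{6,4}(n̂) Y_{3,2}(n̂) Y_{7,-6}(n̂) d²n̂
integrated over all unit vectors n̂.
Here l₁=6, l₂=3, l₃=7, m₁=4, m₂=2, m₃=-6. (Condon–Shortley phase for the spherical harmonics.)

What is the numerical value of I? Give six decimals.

0.183421

m-sum 0 ✓  L=16 even ✓  3≤7≤9 ✓
Π(2lᵢ+1) = 13×7×15 = 1365
triangle coeff Δ(6,3,7) = 1/2042040
Σ_t [0,2]: t=0:+1/207360 t=1:−1/57600 t=2:+1/207360 = -1/129600
(3j)²=168/12155 [(6 3 7; 0 0 0)], sign=+1
Σ_t [1,2]: t=1:−1/8709120 t=2:+1/43545600 = -1/10886400
(3j)²=8/357 [(6 3 7; 4 2 -6)], sign=+1
⇒ 4πI² = 1344/3179
I = (+1)√(1344/3179/(4π)) = 0.18342116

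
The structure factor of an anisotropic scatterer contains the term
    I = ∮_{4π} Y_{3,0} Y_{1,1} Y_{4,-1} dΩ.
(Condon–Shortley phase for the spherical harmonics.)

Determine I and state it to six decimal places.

-0.194664

Checks pass: Σm=0; 8 even; l₃=4∈[2,4].
(2·3+1)(2·1+1)(2·4+1) = 189
Δ: 0! 6! 2! / 9! → 1/252
sum: t=0:+1/36 = 1/36
3j²(3 1 4; 0 0 0) = Δ·Π!·Σ² = 4/63  (sign +1)
sum: t=0:+1/72 = 1/72
3j²(3 1 4; 0 1 -1) = Δ·Π!·Σ² = 5/126  (sign -1)
combine: 4πI² = 189·4/63·5/126 = 10/21
take √, sign -1: I = -0.19466390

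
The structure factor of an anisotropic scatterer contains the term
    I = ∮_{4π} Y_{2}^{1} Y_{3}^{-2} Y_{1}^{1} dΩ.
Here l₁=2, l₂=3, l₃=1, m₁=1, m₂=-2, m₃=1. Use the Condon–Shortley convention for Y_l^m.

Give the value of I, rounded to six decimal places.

Rules hold: Σm=0, L=6 even, 1≤1≤5.
N = 5·7·3 = 105
Δ = 4!·0!·2!/7! = 1/105
Racah Σ t=2..2: t=2:+1/4 = 1/4
⇒ 3j(2 3 1; 0 0 0)² = 3/35, sgn -1
Racah Σ t=1..1: t=1:−1/12 = -1/12
⇒ 3j(2 3 1; 1 -2 1)² = 2/21, sgn -1
4πI² = N·(3j₀)²·(3jₘ)² = 6/7
I = +1·√(0.857143/4π) = 0.26116903

0.261169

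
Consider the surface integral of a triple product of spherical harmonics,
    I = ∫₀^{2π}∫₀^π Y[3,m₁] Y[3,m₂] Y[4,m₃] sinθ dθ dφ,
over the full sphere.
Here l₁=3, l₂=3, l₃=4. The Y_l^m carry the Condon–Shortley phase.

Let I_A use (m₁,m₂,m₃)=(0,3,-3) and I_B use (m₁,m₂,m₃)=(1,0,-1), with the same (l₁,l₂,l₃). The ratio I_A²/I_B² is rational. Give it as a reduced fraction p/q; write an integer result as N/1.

Same 3,3,4: normalisation and zero-m 3j drop out of the ratio.
A: Δ: 2! 4! 4! / 11! → 1/34650; sum: t=2:+1/288 = 1/288; 3j²(3 3 4; 0 3 -3) = Δ·Π!·Σ² = 1/22  (sign -1)
B: Δ: 2! 4! 4! / 11! → 1/34650; sum: t=0:+1/48 t=1:−1/24 t=2:+1/288 = -5/288; 3j²(3 3 4; 1 0 -1) = Δ·Π!·Σ² = 5/462  (sign +1)
I_A²/I_B² = (1/22)/(5/462) = 21/5

21/5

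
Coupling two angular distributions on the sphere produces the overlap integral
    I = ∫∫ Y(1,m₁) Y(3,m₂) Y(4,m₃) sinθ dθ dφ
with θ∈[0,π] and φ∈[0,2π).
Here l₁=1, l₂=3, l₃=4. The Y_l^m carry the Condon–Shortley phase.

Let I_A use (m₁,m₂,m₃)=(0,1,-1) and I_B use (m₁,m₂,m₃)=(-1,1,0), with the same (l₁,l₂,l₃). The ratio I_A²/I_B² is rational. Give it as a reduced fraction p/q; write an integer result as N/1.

5/2

Same 1,3,4: normalisation and zero-m 3j drop out of the ratio.
A: Δ: 0! 2! 6! / 9! → 1/252; sum: t=0:+1/48 = 1/48; 3j²(1 3 4; 0 1 -1) = Δ·Π!·Σ² = 5/84  (sign -1)
B: Δ: 0! 2! 6! / 9! → 1/252; sum: t=0:+1/96 = 1/96; 3j²(1 3 4; -1 1 0) = Δ·Π!·Σ² = 1/42  (sign +1)
I_A²/I_B² = (5/84)/(1/42) = 5/2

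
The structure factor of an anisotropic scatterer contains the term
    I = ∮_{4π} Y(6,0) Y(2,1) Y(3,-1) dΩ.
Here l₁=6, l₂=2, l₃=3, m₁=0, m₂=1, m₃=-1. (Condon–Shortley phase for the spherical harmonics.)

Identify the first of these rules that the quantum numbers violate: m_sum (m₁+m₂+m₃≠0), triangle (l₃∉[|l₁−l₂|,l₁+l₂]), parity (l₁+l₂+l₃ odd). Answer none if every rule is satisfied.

azimuthal sum: 0 + 1 − 1 = 0  ✓
4 ≤ 3 ≤ 8 (triangle on l)  ✗
L = 6 + 2 + 3 = 11 (odd)

triangle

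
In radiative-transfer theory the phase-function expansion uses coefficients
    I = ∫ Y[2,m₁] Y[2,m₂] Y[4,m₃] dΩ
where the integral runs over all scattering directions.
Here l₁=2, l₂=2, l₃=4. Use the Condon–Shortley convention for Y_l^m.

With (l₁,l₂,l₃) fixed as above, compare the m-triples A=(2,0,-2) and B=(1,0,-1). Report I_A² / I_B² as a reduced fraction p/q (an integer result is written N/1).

1/2

Shared (l₁,l₂,l₃)=(2,2,4): N and (l;000)² cancel in I_A²/I_B².
A: Δ = 0!·4!·4!/9! = 1/630; Racah Σ t=0..0: t=0:+1/96 = 1/96; ⇒ 3j(2 2 4; 2 0 -2)² = 1/42, sgn +1
B: Δ = 0!·4!·4!/9! = 1/630; Racah Σ t=0..0: t=0:+1/24 = 1/24; ⇒ 3j(2 2 4; 1 0 -1)² = 1/21, sgn -1
I_A²/I_B² = (1/42)/(1/21) = 1/2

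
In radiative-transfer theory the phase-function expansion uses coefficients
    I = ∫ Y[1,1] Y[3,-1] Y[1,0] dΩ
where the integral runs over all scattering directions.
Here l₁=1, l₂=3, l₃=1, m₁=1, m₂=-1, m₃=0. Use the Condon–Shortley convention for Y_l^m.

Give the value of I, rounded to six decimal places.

triangle: need 2≤l₃≤4, have 1; I=0

0.000000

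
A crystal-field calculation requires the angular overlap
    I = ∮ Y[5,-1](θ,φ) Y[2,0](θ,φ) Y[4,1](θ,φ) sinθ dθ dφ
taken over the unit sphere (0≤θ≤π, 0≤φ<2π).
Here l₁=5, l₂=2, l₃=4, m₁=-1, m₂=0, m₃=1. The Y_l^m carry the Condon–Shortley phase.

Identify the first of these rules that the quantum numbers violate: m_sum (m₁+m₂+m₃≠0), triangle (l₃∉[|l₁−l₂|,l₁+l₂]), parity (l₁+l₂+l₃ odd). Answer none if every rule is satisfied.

Σmᵢ = 0  ✓
l₃∈[|l₁−l₂|,l₁+l₂]=[3,7], have l₃=4  ✓
Σlᵢ = 11 ⇒ odd  ✗

parity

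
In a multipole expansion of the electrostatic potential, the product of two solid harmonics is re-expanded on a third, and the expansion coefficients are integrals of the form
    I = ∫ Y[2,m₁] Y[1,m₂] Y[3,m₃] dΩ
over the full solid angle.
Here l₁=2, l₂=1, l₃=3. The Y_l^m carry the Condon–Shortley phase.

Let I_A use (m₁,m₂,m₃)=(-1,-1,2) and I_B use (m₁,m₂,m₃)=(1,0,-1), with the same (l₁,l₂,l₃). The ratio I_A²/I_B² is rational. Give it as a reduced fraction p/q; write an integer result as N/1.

5/4

Shared (l₁,l₂,l₃)=(2,1,3): N and (l;000)² cancel in I_A²/I_B².
A: Δ = 0!·4!·2!/7! = 1/105; Racah Σ t=0..0: t=0:+1/12 = 1/12; ⇒ 3j(2 1 3; -1 -1 2)² = 2/21, sgn -1
B: Δ = 0!·4!·2!/7! = 1/105; Racah Σ t=0..0: t=0:+1/6 = 1/6; ⇒ 3j(2 1 3; 1 0 -1)² = 8/105, sgn +1
I_A²/I_B² = (2/21)/(8/105) = 5/4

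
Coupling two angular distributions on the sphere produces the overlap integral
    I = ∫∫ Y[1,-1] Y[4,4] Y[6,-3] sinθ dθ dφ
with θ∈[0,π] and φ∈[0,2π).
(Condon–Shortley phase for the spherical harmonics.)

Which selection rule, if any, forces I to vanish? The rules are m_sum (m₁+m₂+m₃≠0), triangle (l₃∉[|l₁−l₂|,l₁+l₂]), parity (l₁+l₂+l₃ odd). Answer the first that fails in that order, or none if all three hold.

m₁+m₂+m₃ = -1 + 4 − 3 = 0  ✓
triangle: |1−4|=3 ≤ l₃=6 ≤ 1+4=5  ✗
parity: l₁+l₂+l₃ = 11 is odd

triangle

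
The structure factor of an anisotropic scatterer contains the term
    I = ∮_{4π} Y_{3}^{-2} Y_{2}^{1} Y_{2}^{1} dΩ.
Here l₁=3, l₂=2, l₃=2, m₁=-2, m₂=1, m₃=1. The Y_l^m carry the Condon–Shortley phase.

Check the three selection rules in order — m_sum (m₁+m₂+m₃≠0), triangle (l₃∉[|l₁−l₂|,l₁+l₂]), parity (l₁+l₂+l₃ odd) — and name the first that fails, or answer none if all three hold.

parity

azimuthal sum: -2 + 1 + 1 = 0  ✓
1 ≤ 2 ≤ 5 (triangle on l)  ✓
L = 3 + 2 + 2 = 7 (odd)  ✗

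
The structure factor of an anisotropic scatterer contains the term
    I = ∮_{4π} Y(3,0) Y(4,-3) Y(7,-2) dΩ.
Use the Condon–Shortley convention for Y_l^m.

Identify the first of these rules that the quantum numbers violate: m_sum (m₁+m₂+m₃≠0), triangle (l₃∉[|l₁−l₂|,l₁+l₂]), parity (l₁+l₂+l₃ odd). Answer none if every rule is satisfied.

m₁+m₂+m₃ = 0 − 3 − 2 = -5  ✗
triangle: |3−4|=1 ≤ l₃=7 ≤ 3+4=7
parity: l₁+l₂+l₃ = 14 is even

m_sum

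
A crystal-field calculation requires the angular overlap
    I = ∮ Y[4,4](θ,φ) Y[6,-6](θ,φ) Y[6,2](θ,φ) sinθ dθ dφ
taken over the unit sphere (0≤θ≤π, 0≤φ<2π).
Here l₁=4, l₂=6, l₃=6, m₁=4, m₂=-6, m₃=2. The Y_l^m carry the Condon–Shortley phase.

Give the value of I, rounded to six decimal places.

m-sum 0 ✓  L=16 even ✓  2≤6≤10 ✓
Π(2lᵢ+1) = 9×13×13 = 1521
triangle coeff Δ(4,6,6) = 1/15315300
Σ_t [0,4]: t=0:+1/829440 t=1:−1/25920 t=2:+1/9216 t=3:−1/25920 t=4:+1/829440 = 7/207360
(3j)²=28/2431 [(4 6 6; 0 0 0)], sign=+1
Σ_t [0,0]: t=0:+1/23224320 = 1/23224320
(3j)²=1/442 [(4 6 6; 4 -6 2)], sign=+1
⇒ 4πI² = 126/3179
I = (+1)√(126/3179/(4π)) = 0.05616103

0.056161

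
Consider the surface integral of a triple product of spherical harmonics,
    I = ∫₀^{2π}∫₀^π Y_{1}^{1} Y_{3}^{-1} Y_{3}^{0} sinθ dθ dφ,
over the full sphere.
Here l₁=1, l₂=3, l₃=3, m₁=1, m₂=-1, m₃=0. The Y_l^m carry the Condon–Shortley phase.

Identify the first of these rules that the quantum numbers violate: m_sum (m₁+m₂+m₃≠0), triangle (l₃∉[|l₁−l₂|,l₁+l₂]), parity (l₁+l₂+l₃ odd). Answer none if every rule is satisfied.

parity

m₁+m₂+m₃ = 1 − 1 + 0 = 0  ✓
triangle: |1−3|=2 ≤ l₃=3 ≤ 1+3=4  ✓
parity: l₁+l₂+l₃ = 7 is odd  ✗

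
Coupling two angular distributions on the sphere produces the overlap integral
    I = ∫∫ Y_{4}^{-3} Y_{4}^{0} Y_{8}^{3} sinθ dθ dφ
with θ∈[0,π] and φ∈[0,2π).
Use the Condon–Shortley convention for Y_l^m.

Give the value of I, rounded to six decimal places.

Checks pass: Σm=0; 16 even; l₃=8∈[0,8].
(2·4+1)(2·4+1)(2·8+1) = 1377
Δ: 0! 8! 8! / 17! → 1/218790
sum: t=0:+1/331776 = 1/331776
3j²(4 4 8; 0 0 0) = Δ·Π!·Σ² = 490/21879  (sign +1)
sum: t=0:+1/2903040 = 1/2903040
3j²(4 4 8; -3 0 3) = Δ·Π!·Σ² = 5/663  (sign -1)
combine: 4πI² = 1377·490/21879·5/663 = 7350/31603
take √, sign -1: I = -0.13604249

-0.136042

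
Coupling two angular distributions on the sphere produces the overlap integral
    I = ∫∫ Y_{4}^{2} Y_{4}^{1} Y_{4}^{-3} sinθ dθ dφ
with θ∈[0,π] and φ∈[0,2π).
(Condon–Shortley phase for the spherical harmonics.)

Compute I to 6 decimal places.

-0.063661

Rules hold: Σm=0, L=12 even, 0≤4≤8.
N = 9·9·9 = 729
Δ = 4!·4!·4!/13! = 1/450450
Racah Σ t=0..4: t=0:+1/13824 t=1:−1/216 t=2:+1/64 t=3:−1/216 t=4:+1/13824 = 5/768
⇒ 3j(4 4 4; 0 0 0)² = 18/1001, sgn +1
Racah Σ t=1..2: t=1:−1/864 t=2:+1/576 = 1/1728
⇒ 3j(4 4 4; 2 1 -3)² = 5/1287, sgn -1
4πI² = N·(3j₀)²·(3jₘ)² = 7290/143143
I = -1·√(0.0509281/4π) = -0.06366105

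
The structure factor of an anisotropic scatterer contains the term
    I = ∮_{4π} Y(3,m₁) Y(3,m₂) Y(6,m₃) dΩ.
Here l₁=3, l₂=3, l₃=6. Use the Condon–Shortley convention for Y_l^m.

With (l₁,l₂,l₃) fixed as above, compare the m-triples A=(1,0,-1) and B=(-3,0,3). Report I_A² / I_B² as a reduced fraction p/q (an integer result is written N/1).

25/6

Same 3,3,6: normalisation and zero-m 3j drop out of the ratio.
A: Δ: 0! 6! 6! / 13! → 1/12012; sum: t=0:+1/1728 = 1/1728; 3j²(3 3 6; 1 0 -1) = Δ·Π!·Σ² = 25/858  (sign -1)
B: Δ: 0! 6! 6! / 13! → 1/12012; sum: t=0:+1/25920 = 1/25920; 3j²(3 3 6; -3 0 3) = Δ·Π!·Σ² = 1/143  (sign -1)
I_A²/I_B² = (25/858)/(1/143) = 25/6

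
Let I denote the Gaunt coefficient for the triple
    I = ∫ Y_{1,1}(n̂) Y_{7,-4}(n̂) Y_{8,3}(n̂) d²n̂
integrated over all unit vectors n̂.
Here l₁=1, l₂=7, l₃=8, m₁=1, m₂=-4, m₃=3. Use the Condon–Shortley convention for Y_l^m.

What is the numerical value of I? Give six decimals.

Rules hold: Σm=0, L=16 even, 6≤8≤8.
N = 3·15·17 = 765
Δ = 0!·2!·14!/17! = 1/2040
Racah Σ t=0..0: t=0:+1/25401600 = 1/25401600
⇒ 3j(1 7 8; 0 0 0)² = 8/255, sgn +1
Racah Σ t=0..0: t=0:+1/479001600 = 1/479001600
⇒ 3j(1 7 8; 1 -4 3)² = 1/204, sgn -1
4πI² = N·(3j₀)²·(3jₘ)² = 2/17
I = -1·√(0.117647/4π) = -0.09675772

-0.096758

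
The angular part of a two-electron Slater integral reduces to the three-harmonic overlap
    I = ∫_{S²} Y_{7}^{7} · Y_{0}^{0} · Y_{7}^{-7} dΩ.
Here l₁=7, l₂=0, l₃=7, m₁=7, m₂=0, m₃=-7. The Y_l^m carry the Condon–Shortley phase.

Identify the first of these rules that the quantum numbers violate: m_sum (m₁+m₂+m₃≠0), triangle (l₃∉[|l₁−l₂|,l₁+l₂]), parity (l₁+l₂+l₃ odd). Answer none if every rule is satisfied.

m₁+m₂+m₃ = 7 + 0 − 7 = 0  ✓
triangle: |7−0|=7 ≤ l₃=7 ≤ 7+0=7  ✓
parity: l₁+l₂+l₃ = 14 is even  ✓

none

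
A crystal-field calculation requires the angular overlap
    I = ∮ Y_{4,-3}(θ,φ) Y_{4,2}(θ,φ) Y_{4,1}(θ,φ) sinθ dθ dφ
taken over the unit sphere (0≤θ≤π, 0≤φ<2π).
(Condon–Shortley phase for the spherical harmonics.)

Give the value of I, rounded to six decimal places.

m-sum 0 ✓  L=12 even ✓  0≤4≤8 ✓
Π(2lᵢ+1) = 9×9×9 = 729
triangle coeff Δ(4,4,4) = 1/450450
Σ_t [0,4]: t=0:+1/13824 t=1:−1/216 t=2:+1/64 t=3:−1/216 t=4:+1/13824 = 5/768
(3j)²=18/1001 [(4 4 4; 0 0 0)], sign=+1
Σ_t [3,4]: t=3:−1/864 t=4:+1/576 = 1/1728
(3j)²=5/1287 [(4 4 4; -3 2 1)], sign=-1
⇒ 4πI² = 7290/143143
I = (-1)√(7290/143143/(4π)) = -0.06366105

-0.063661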